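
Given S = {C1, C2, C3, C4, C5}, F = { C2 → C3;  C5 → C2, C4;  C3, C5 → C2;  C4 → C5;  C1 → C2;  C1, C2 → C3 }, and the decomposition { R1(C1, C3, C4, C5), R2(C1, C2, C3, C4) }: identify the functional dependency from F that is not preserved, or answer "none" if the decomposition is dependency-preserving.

C2 → C3 lies within R2.
C5 → C2, C4: restricted closure across fragments reaches C2, C4.
C3, C5 → C2: restricted closure across fragments reaches C2.
C4 → C5 lies within R1.
C1 → C2 lies within R2.
C1, C2 → C3 lies within R2.
Every dependency is enforceable on the fragments, so the decomposition is dependency-preserving.

none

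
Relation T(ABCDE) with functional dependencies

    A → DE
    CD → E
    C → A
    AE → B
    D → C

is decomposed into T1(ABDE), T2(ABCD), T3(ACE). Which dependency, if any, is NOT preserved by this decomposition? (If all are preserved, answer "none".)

none

A → DE lies within T1.
CD → E: restricted closure across fragments reaches E.
C → A lies within T2.
AE → B lies within T1.
D → C lies within T2.
Every dependency is enforceable on the fragments, so the decomposition is dependency-preserving.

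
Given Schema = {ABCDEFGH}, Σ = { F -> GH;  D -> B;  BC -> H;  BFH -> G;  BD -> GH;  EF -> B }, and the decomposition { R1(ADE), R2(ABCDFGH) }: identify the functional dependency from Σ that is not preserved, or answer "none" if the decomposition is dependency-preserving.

EF -> B

Check EF → B: no single fragment contains all of {BEF}, and the restricted closure of {EF} across the fragments never reaches {B}.
F → GH is preserved.
D → B is preserved.
BC → H is preserved.
BFH → G is preserved.
BD → GH is preserved.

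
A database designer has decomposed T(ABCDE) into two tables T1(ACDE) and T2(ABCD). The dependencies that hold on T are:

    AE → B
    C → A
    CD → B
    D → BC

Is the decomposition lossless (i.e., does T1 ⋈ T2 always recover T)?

Common attributes: T1 ∩ T2 = {ACD}.
Closure of {ACD}: CD → B applies, adding B. So (ACD)⁺ = {ABCD}.
This closure contains every attribute of T2, so T1 ∩ T2 → T2. The join is lossless.

Yes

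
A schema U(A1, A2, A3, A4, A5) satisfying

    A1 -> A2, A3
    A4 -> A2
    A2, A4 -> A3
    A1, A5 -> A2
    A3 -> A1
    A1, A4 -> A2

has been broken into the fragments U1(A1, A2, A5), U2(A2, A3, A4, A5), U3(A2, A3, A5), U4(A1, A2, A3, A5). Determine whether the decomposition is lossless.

Chase test. Columns are A1, A2, A3, A4, A5; row i has aⱼ where attribute j ∈ Ui, else bᵢⱼ.
Initial tableau (one row per fragment):
  row 1: a1 a2 b13 b14 a5
  row 2: b21 a2 a3 a4 a5
  row 3: b31 a2 a3 b34 a5
  row 4: a1 a2 a3 b44 a5
Rows 1 and 4 agree on A1; apply A1→A2, A3 and equate their A2, A3 entries.
Rows 1 and 2 agree on A3; apply A3→A1 and equate their A1 entries.
Rows 1 and 3 agree on A3; apply A3→A1 and equate their A1 entries.
Row 2 is now all distinguished symbols — the join is lossless.

Yes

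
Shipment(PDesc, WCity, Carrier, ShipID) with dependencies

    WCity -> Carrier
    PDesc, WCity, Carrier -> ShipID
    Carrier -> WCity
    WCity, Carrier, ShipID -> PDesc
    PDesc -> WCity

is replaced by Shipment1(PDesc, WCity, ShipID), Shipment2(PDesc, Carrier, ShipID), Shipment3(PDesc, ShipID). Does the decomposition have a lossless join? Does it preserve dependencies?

Lossless test (chase): Rows 1 and 2 agree on PDesc; apply PDesc→WCity and equate their WCity entries. Rows 1 and 3 agree on PDesc; apply PDesc→WCity and equate their WCity entries. Rows 1 and 2 agree on WCity; apply WCity→Carrier and equate their Carrier entries. Rows 1 and 3 agree on WCity; apply WCity→Carrier and equate their Carrier entries. Row 1 is now all distinguished symbols — the join is lossless.
Dependency preservation: the restricted closure of {WCity} across the fragments never reaches {Carrier}, so WCity → Carrier cannot be enforced without a join — not preserved.

lossless but not dependency-preserving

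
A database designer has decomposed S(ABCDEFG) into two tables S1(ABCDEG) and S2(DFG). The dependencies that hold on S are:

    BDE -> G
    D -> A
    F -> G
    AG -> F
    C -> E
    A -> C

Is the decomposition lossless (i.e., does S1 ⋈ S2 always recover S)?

Yes

Common attributes: S1 ∩ S2 = {DG}.
Closure of {DG}: D → A applies, adding A; AG → F applies, adding F; A → C applies, adding C; C → E applies, adding E. So (DG)⁺ = {ACDEFG}.
This closure contains every attribute of S2, so S1 ∩ S2 → S2. The join is lossless.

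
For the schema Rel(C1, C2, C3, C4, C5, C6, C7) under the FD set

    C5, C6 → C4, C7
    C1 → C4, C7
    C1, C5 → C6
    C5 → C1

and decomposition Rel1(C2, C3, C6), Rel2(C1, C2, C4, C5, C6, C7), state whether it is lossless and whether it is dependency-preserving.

lossy but dependency-preserving

Lossless test: (C2, C6)⁺ = {C2, C6}, which is a superkey of neither fragment — lossy.
Dependency preservation: every FD's attributes lie within a single fragment, so each can be enforced locally — preserved.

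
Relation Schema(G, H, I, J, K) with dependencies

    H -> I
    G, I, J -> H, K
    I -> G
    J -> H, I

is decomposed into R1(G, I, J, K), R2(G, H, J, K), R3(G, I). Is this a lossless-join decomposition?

Chase test. Columns are G, H, I, J, K; row i has aⱼ where attribute j ∈ Ri, else bᵢⱼ.
Initial tableau (one row per fragment):
  row 1: a1 b12 a3 a4 a5
  row 2: a1 a2 b23 a4 a5
  row 3: a1 b32 a3 b34 b35
Rows 1 and 2 agree on J; apply J→H, I and equate their H, I entries.
Row 1 is now all distinguished symbols — the join is lossless.

Yes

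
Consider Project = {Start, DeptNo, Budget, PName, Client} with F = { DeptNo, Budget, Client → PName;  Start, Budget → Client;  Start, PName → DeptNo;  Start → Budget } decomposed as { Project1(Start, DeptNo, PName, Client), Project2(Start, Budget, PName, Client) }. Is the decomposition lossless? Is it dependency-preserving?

Lossless test: (Start, PName, Client)⁺ = {Start, DeptNo, Budget, PName, Client}, which contains all of one fragment — lossless.
Dependency preservation: the restricted closure of {DeptNo, Budget, Client} across the fragments never reaches {PName}, so DeptNo, Budget, Client → PName cannot be enforced without a join — not preserved.

lossless but not dependency-preserving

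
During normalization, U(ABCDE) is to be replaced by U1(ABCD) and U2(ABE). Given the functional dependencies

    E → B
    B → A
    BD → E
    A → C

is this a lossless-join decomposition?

Common attributes: U1 ∩ U2 = {AB}.
Closure of {AB}: A → C applies, adding C. So (AB)⁺ = {ABC}.
The closure contains neither all of U1 = {ABCD} nor all of U2 = {ABE}, so the common attributes are not a superkey of either fragment. The join is lossy.

No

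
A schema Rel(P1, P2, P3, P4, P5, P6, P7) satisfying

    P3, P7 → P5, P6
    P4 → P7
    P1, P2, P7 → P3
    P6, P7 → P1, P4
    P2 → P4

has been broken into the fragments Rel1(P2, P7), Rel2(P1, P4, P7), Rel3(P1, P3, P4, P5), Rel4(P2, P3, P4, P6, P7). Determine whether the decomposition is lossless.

Chase test. Columns are P1, P2, P3, P4, P5, P6, P7; row i has aⱼ where attribute j ∈ Reli, else bᵢⱼ.
Initial tableau (one row per fragment):
  row 1: b11 a2 b13 b14 b15 b16 a7
  row 2: a1 b22 b23 a4 b25 b26 a7
  row 3: a1 b32 a3 a4 a5 b36 b37
  row 4: b41 a2 a3 a4 b45 a6 a7
Rows 2 and 3 agree on P4; apply P4→P7 and equate their P7 entries.
Rows 1 and 4 agree on P2; apply P2→P4 and equate their P4 entries.
Rows 3 and 4 agree on P3, P7; apply P3, P7→P5, P6 and equate their P5, P6 entries.
Rows 3 and 4 agree on P6, P7; apply P6, P7→P1, P4 and equate their P1, P4 entries.
Row 4 is now all distinguished symbols — the join is lossless.

Yes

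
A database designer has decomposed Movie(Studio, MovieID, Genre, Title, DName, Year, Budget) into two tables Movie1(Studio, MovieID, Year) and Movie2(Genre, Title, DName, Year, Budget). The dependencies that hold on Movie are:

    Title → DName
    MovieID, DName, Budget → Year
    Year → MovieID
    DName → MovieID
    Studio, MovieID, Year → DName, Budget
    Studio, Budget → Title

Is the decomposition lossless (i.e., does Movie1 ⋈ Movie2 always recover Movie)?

No

Common attributes: Movie1 ∩ Movie2 = {Year}.
Closure of {Year}: Year → MovieID applies, adding MovieID. So (Year)⁺ = {MovieID, Year}.
The closure contains neither all of Movie1 = {Studio, MovieID, Year} nor all of Movie2 = {Genre, Title, DName, Year, Budget}, so the common attributes are not a superkey of either fragment. The join is lossy.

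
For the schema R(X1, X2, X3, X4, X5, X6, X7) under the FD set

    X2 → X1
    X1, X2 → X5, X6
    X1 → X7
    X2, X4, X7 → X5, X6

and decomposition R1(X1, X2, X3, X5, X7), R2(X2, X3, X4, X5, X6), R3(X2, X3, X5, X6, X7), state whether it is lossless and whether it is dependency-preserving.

Lossless test (chase): Rows 1 and 2 agree on X2; apply X2→X1 and equate their X1 entries. Rows 1 and 3 agree on X2; apply X2→X1 and equate their X1 entries. Rows 1 and 2 agree on X1, X2; apply X1, X2→X5, X6 and equate their X5, X6 entries. Rows 1 and 2 agree on X1; apply X1→X7 and equate their X7 entries. Row 2 is now all distinguished symbols — the join is lossless.
Dependency preservation: X1, X2 → X5, X6; X2, X4, X7 → X5, X6 are not contained in any single fragment, but the restricted closure of each left-hand side across the fragments still reaches the right-hand side; the remaining FDs each lie inside some fragment. All dependencies are preserved.

lossless and dependency-preserving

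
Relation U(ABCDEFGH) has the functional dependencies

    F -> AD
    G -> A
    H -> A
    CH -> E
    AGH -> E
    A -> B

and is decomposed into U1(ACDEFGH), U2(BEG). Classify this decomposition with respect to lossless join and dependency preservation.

Lossless test: (EG)⁺ = {ABEG}, which contains all of one fragment — lossless.
Dependency preservation: the restricted closure of {A} across the fragments never reaches {B}, so A → B cannot be enforced without a join — not preserved.

lossless but not dependency-preserving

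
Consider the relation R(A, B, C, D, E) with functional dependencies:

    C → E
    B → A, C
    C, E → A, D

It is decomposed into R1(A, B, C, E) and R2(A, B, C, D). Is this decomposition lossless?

Yes

Common attributes: R1 ∩ R2 = {A, B, C}.
Closure of {A, B, C}: C → E applies, adding E; C, E → A, D applies, adding D. So (A, B, C)⁺ = {A, B, C, D, E}.
This closure contains every attribute of R1, so R1 ∩ R2 → R1. The join is lossless.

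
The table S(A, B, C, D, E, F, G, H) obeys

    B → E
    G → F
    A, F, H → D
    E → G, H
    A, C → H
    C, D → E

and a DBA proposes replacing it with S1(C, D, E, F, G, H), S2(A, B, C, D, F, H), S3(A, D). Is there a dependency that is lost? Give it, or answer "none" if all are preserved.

Check B → E: no single fragment contains all of {B, E}, and the restricted closure of {B} across the fragments never reaches {E}.
G → F is preserved.
A, F, H → D is preserved.
E → G, H is preserved.
A, C → H is preserved.
C, D → E is preserved.

B → E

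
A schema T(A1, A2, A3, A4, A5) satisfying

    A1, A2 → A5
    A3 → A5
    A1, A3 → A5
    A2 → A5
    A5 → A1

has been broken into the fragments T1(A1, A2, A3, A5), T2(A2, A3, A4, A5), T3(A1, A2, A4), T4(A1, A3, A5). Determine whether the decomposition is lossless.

Chase test. Columns are A1, A2, A3, A4, A5; row i has aⱼ where attribute j ∈ Ti, else bᵢⱼ.
Initial tableau (one row per fragment):
  row 1: a1 a2 a3 b14 a5
  row 2: b21 a2 a3 a4 a5
  row 3: a1 a2 b33 a4 b35
  row 4: a1 b42 a3 b44 a5
Rows 1 and 3 agree on A1, A2; apply A1, A2→A5 and equate their A5 entries.
Rows 1 and 2 agree on A5; apply A5→A1 and equate their A1 entries.
Row 2 is now all distinguished symbols — the join is lossless.

Yes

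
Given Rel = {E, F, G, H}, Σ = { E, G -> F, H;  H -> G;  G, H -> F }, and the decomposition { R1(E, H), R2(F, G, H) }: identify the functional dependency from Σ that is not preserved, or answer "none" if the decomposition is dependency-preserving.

E, G -> F, H

Check E, G → F, H: no single fragment contains all of {E, F, G, H}, and the restricted closure of {E, G} across the fragments never reaches {F, H}.
H → G is preserved.
G, H → F is preserved.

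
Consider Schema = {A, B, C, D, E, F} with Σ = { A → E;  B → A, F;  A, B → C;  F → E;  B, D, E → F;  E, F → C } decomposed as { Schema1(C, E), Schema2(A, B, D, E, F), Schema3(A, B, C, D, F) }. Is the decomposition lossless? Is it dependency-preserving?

lossless and dependency-preserving

Lossless test (chase): Rows 2 and 3 agree on A; apply A→E and equate their E entries. Rows 2 and 3 agree on A, B; apply A, B→C and equate their C entries. Row 2 is now all distinguished symbols — the join is lossless.
Dependency preservation: E, F → C is not contained in any single fragment, but the restricted closure of its left-hand side across the fragments still reaches the right-hand side; the remaining FDs each lie inside some fragment. All dependencies are preserved.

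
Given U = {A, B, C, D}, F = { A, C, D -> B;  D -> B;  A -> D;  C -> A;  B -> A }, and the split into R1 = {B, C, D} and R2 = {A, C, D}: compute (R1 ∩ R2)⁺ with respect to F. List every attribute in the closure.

A, B, C, D

R1 ∩ R2 = {C, D}.
D → B applies, adding B
C → A applies, adding A
Closure: {A, B, C, D}.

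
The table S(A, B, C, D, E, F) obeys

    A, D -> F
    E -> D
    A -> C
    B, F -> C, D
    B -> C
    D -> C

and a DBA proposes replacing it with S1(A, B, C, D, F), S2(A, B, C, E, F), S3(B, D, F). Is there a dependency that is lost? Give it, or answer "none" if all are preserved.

Check E → D: no single fragment contains all of {D, E}, and the restricted closure of {E} across the fragments never reaches {D}.
A, D → F is preserved.
A → C is preserved.
B, F → C, D is preserved.
B → C is preserved.
D → C is preserved.

E -> D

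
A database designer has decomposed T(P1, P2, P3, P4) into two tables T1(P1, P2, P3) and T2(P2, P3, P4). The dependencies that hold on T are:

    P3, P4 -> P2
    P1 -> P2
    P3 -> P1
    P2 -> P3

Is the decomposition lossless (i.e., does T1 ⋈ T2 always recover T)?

Common attributes: T1 ∩ T2 = {P2, P3}.
Closure of {P2, P3}: P3 → P1 applies, adding P1. So (P2, P3)⁺ = {P1, P2, P3}.
This closure contains every attribute of T1, so T1 ∩ T2 → T1. The join is lossless.

Yes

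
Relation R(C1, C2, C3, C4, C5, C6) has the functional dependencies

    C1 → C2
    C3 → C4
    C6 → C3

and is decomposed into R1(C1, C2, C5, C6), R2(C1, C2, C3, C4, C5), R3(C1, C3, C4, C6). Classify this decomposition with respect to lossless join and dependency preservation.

Lossless test (chase): Rows 1 and 3 agree on C1; apply C1→C2 and equate their C2 entries. Rows 1 and 3 agree on C6; apply C6→C3 and equate their C3 entries. Rows 1 and 2 agree on C3; apply C3→C4 and equate their C4 entries. Row 1 is now all distinguished symbols — the join is lossless.
Dependency preservation: every FD's attributes lie within a single fragment, so each can be enforced locally — preserved.

lossless and dependency-preserving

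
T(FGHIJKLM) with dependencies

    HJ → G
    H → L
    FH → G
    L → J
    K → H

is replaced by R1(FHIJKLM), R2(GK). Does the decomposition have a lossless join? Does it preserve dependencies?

Lossless test: (K)⁺ = {GHJKL}, which contains all of one fragment — lossless.
Dependency preservation: the restricted closure of {HJ} across the fragments never reaches {G}, so HJ → G cannot be enforced without a join — not preserved.

lossless but not dependency-preserving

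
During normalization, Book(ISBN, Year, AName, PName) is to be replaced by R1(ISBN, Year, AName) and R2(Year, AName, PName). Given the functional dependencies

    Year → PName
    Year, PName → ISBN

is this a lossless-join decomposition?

Yes

Common attributes: R1 ∩ R2 = {Year, AName}.
Closure of {Year, AName}: Year → PName applies, adding PName; Year, PName → ISBN applies, adding ISBN. So (Year, AName)⁺ = {ISBN, Year, AName, PName}.
This closure contains every attribute of R1, so R1 ∩ R2 → R1. The join is lossless.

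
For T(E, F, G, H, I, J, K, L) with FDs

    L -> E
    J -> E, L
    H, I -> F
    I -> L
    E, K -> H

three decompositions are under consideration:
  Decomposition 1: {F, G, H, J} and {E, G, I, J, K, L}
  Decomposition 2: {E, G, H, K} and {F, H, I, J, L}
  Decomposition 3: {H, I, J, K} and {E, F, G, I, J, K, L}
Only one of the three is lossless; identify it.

Decomposition 3

Decomposition 1: common = {G, J}, closure = {E, G, J, L} → lossy.
Decomposition 2: common = {H}, closure = {H} → lossy.
Decomposition 3: common = {I, J, K}, closure = {E, F, H, I, J, K, L} → lossless.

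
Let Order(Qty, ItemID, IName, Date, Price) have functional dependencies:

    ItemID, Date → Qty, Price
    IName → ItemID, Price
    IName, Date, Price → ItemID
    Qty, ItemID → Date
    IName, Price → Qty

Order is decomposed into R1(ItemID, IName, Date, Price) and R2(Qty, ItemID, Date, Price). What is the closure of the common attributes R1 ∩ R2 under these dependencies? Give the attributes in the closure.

R1 ∩ R2 = {ItemID, Date, Price}.
ItemID, Date → Qty, Price applies, adding Qty
Closure: {Qty, ItemID, Date, Price}.

Qty, ItemID, Date, Price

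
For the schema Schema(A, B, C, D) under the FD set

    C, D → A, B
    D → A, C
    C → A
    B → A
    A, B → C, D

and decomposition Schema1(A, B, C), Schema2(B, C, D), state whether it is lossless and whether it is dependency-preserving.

lossless and dependency-preserving

Lossless test: (B, C)⁺ = {A, B, C, D}, which contains all of one fragment — lossless.
Dependency preservation: C, D → A, B; D → A, C; A, B → C, D are not contained in any single fragment, but the restricted closure of each left-hand side across the fragments still reaches the right-hand side; the remaining FDs each lie inside some fragment. All dependencies are preserved.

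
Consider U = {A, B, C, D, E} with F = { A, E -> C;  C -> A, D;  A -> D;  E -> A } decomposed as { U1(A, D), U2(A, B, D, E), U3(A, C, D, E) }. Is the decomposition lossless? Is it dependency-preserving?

Lossless test (chase): Rows 2 and 3 agree on A, E; apply A, E→C and equate their C entries. Row 2 is now all distinguished symbols — the join is lossless.
Dependency preservation: every FD's attributes lie within a single fragment, so each can be enforced locally — preserved.

lossless and dependency-preserving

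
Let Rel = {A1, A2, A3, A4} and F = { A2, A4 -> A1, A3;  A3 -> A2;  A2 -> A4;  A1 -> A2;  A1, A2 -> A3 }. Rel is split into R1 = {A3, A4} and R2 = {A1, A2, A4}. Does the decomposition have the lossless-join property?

No

Common attributes: R1 ∩ R2 = {A4}.
No dependency enlarges {A4}, so (A4)⁺ = {A4}.
The closure contains neither all of R1 = {A3, A4} nor all of R2 = {A1, A2, A4}, so the common attributes are not a superkey of either fragment. The join is lossy.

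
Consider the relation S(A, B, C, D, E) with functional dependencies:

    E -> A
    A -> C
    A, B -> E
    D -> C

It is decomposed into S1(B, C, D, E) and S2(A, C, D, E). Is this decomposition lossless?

Yes

Common attributes: S1 ∩ S2 = {C, D, E}.
Closure of {C, D, E}: E → A applies, adding A. So (C, D, E)⁺ = {A, C, D, E}.
This closure contains every attribute of S2, so S1 ∩ S2 → S2. The join is lossless.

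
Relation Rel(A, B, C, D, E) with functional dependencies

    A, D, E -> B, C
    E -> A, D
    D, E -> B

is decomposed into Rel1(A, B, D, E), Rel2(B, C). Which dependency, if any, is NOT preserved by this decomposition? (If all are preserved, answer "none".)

Check A, D, E → B, C: no single fragment contains all of {A, B, C, D, E}, and the restricted closure of {A, D, E} across the fragments never reaches {B, C}.
E → A, D is preserved.
D, E → B is preserved.

A, D, E -> B, C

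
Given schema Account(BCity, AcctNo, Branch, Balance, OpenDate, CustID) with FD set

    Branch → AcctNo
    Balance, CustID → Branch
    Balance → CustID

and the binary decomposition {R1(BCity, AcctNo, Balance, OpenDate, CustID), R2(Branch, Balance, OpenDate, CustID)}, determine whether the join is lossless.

Yes

Common attributes: R1 ∩ R2 = {Balance, OpenDate, CustID}.
Closure of {Balance, OpenDate, CustID}: Balance, CustID → Branch applies, adding Branch; Branch → AcctNo applies, adding AcctNo. So (Balance, OpenDate, CustID)⁺ = {AcctNo, Branch, Balance, OpenDate, CustID}.
This closure contains every attribute of R2, so R1 ∩ R2 → R2. The join is lossless.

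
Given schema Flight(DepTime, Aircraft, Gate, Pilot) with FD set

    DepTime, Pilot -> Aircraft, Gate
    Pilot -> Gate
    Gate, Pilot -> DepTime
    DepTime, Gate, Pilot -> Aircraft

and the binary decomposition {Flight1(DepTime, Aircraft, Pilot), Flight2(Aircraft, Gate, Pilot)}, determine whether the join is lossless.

Common attributes: Flight1 ∩ Flight2 = {Aircraft, Pilot}.
Closure of {Aircraft, Pilot}: Pilot → Gate applies, adding Gate; Gate, Pilot → DepTime applies, adding DepTime. So (Aircraft, Pilot)⁺ = {DepTime, Aircraft, Gate, Pilot}.
This closure contains every attribute of Flight1, so Flight1 ∩ Flight2 → Flight1. The join is lossless.

Yes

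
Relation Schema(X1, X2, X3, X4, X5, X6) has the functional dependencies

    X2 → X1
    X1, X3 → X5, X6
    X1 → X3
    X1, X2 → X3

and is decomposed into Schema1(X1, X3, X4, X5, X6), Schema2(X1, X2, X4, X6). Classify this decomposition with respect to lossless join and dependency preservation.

lossless and dependency-preserving

Lossless test: (X1, X4, X6)⁺ = {X1, X3, X4, X5, X6}, which contains all of one fragment — lossless.
Dependency preservation: X1, X2 → X3 is not contained in any single fragment, but the restricted closure of its left-hand side across the fragments still reaches the right-hand side; the remaining FDs each lie inside some fragment. All dependencies are preserved.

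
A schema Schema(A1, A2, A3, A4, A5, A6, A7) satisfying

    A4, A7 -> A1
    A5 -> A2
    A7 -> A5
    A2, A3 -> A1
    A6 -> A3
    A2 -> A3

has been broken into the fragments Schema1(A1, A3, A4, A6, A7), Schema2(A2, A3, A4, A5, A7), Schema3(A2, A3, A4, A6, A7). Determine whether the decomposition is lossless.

Yes

Chase test. Columns are A1, A2, A3, A4, A5, A6, A7; row i has aⱼ where attribute j ∈ Schemai, else bᵢⱼ.
Initial tableau (one row per fragment):
  row 1: a1 b12 a3 a4 b15 a6 a7
  row 2: b21 a2 a3 a4 a5 b26 a7
  row 3: b31 a2 a3 a4 b35 a6 a7
Rows 1 and 2 agree on A4, A7; apply A4, A7→A1 and equate their A1 entries.
Rows 1 and 3 agree on A4, A7; apply A4, A7→A1 and equate their A1 entries.
Rows 1 and 2 agree on A7; apply A7→A5 and equate their A5 entries.
Rows 1 and 3 agree on A7; apply A7→A5 and equate their A5 entries.
Rows 1 and 2 agree on A5; apply A5→A2 and equate their A2 entries.
Row 1 is now all distinguished symbols — the join is lossless.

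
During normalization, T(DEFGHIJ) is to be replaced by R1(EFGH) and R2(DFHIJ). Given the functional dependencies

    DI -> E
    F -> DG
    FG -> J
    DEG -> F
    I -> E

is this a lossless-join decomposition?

Common attributes: R1 ∩ R2 = {FH}.
Closure of {FH}: F → DG applies, adding DG; FG → J applies, adding J. So (FH)⁺ = {DFGHJ}.
The closure contains neither all of R1 = {EFGH} nor all of R2 = {DFHIJ}, so the common attributes are not a superkey of either fragment. The join is lossy.

No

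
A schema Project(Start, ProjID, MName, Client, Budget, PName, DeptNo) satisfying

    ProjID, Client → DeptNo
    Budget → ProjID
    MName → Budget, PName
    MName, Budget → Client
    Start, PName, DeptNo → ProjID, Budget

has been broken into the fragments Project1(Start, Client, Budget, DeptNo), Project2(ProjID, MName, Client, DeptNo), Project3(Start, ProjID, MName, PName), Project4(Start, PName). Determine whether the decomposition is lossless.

Chase test. Columns are Start, ProjID, MName, Client, Budget, PName, DeptNo; row i has aⱼ where attribute j ∈ Projecti, else bᵢⱼ.
Initial tableau (one row per fragment):
  row 1: a1 b12 b13 a4 a5 b16 a7
  row 2: b21 a2 a3 a4 b25 b26 a7
  row 3: a1 a2 a3 b34 b35 a6 b37
  row 4: a1 b42 b43 b44 b45 a6 b47
Rows 2 and 3 agree on MName; apply MName→Budget, PName and equate their Budget, PName entries.
Rows 2 and 3 agree on MName, Budget; apply MName, Budget→Client and equate their Client entries.
Rows 2 and 3 agree on ProjID, Client; apply ProjID, Client→DeptNo and equate their DeptNo entries.
No row becomes fully distinguished — the join is lossy.

No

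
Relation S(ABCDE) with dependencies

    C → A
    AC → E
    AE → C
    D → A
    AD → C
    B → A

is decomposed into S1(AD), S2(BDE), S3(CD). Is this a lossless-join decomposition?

Chase test. Columns are ABCDE; row i has aⱼ where attribute j ∈ Si, else bᵢⱼ.
Initial tableau (one row per fragment):
  row 1: a1 b12 b13 a4 b15
  row 2: b21 a2 b23 a4 a5
  row 3: b31 b32 a3 a4 b35
Rows 1 and 2 agree on D; apply D→A and equate their A entries.
Rows 1 and 3 agree on D; apply D→A and equate their A entries.
Rows 1 and 2 agree on AD; apply AD→C and equate their C entries.
Rows 1 and 3 agree on AD; apply AD→C and equate their C entries.
Rows 1 and 2 agree on AC; apply AC→E and equate their E entries.
Rows 1 and 3 agree on AC; apply AC→E and equate their E entries.
Row 2 is now all distinguished symbols — the join is lossless.

Yes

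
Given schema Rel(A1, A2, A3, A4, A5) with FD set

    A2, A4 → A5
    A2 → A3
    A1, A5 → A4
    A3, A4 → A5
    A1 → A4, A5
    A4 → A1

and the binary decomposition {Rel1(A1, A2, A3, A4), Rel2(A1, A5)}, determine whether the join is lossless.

Common attributes: Rel1 ∩ Rel2 = {A1}.
Closure of {A1}: A1 → A4, A5 applies, adding A4, A5. So (A1)⁺ = {A1, A4, A5}.
This closure contains every attribute of Rel2, so Rel1 ∩ Rel2 → Rel2. The join is lossless.

Yes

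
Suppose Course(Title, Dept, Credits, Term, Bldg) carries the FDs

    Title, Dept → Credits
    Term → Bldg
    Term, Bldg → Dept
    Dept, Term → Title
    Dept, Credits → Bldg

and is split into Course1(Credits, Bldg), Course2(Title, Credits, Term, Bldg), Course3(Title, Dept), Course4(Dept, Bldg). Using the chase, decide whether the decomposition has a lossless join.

No

Chase test. Columns are Title, Dept, Credits, Term, Bldg; row i has aⱼ where attribute j ∈ Coursei, else bᵢⱼ.
Initial tableau (one row per fragment):
  row 1: b11 b12 a3 b14 a5
  row 2: a1 b22 a3 a4 a5
  row 3: a1 a2 b33 b34 b35
  row 4: b41 a2 b43 b44 a5
No row becomes fully distinguished — the join is lossy.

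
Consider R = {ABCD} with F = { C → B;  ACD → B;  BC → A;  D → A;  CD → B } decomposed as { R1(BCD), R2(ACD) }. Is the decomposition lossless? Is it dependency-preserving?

Lossless test: (CD)⁺ = {ABCD}, which contains all of one fragment — lossless.
Dependency preservation: ACD → B; BC → A are not contained in any single fragment, but the restricted closure of each left-hand side across the fragments still reaches the right-hand side; the remaining FDs each lie inside some fragment. All dependencies are preserved.

lossless and dependency-preserving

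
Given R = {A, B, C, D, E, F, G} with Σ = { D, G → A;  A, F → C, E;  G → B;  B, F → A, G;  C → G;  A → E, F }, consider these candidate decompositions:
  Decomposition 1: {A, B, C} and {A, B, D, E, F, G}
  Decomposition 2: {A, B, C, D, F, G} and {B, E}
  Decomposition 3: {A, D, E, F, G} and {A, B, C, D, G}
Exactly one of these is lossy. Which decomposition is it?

Decomposition 1: common = {A, B}, closure = {A, B, C, E, F, G} → lossless.
Decomposition 2: common = {B}, closure = {B} → lossy.
Decomposition 3: common = {A, D, G}, closure = {A, B, C, D, E, F, G} → lossless.

Decomposition 2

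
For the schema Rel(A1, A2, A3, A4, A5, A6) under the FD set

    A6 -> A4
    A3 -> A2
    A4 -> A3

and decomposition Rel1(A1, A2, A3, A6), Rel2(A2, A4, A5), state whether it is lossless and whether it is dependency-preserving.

lossy and not dependency-preserving

Lossless test: (A2)⁺ = {A2}, which is a superkey of neither fragment — lossy.
Dependency preservation: the restricted closure of {A6} across the fragments never reaches {A4}, so A6 → A4 cannot be enforced without a join — not preserved.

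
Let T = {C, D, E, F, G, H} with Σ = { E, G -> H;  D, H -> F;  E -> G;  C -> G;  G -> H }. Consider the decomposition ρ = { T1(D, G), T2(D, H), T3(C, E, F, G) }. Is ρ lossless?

No

Chase test. Columns are C, D, E, F, G, H; row i has aⱼ where attribute j ∈ Ti, else bᵢⱼ.
Initial tableau (one row per fragment):
  row 1: b11 a2 b13 b14 a5 b16
  row 2: b21 a2 b23 b24 b25 a6
  row 3: a1 b32 a3 a4 a5 b36
Rows 1 and 3 agree on G; apply G→H and equate their H entries.
No row becomes fully distinguished — the join is lossy.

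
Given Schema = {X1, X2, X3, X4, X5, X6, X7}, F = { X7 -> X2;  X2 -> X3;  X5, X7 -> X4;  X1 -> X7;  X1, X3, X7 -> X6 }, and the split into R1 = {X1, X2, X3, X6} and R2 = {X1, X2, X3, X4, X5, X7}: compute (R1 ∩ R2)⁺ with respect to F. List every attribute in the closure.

X1, X2, X3, X6, X7

R1 ∩ R2 = {X1, X2, X3}.
X1 → X7 applies, adding X7
X1, X3, X7 → X6 applies, adding X6
Closure: {X1, X2, X3, X6, X7}.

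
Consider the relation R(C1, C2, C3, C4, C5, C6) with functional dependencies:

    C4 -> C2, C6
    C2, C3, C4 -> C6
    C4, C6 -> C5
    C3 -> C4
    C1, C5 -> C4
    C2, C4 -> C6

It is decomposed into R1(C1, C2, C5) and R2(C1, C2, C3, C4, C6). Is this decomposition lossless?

Common attributes: R1 ∩ R2 = {C1, C2}.
No dependency enlarges {C1, C2}, so (C1, C2)⁺ = {C1, C2}.
The closure contains neither all of R1 = {C1, C2, C5} nor all of R2 = {C1, C2, C3, C4, C6}, so the common attributes are not a superkey of either fragment. The join is lossy.

No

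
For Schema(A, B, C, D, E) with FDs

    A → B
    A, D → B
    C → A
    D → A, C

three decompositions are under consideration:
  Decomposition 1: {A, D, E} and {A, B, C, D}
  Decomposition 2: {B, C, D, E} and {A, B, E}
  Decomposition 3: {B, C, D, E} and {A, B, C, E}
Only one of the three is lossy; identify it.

Decomposition 1: common = {A, D}, closure = {A, B, C, D} → lossless.
Decomposition 2: common = {B, E}, closure = {B, E} → lossy.
Decomposition 3: common = {B, C, E}, closure = {A, B, C, E} → lossless.

Decomposition 2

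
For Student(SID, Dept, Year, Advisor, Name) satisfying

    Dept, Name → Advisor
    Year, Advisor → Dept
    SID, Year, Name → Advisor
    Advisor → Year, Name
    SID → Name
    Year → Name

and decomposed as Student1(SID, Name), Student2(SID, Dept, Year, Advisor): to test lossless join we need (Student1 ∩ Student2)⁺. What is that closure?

SID, Name

Student1 ∩ Student2 = {SID}.
SID → Name applies, adding Name
Closure: {SID, Name}.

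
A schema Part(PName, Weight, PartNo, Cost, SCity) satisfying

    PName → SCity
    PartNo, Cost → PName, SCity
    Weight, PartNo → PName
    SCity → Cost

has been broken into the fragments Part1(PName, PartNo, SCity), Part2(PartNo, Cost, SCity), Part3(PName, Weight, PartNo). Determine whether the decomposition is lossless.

Yes

Chase test. Columns are PName, Weight, PartNo, Cost, SCity; row i has aⱼ where attribute j ∈ Parti, else bᵢⱼ.
Initial tableau (one row per fragment):
  row 1: a1 b12 a3 b14 a5
  row 2: b21 b22 a3 a4 a5
  row 3: a1 a2 a3 b34 b35
Rows 1 and 3 agree on PName; apply PName→SCity and equate their SCity entries.
Rows 1 and 2 agree on SCity; apply SCity→Cost and equate their Cost entries.
Rows 1 and 3 agree on SCity; apply SCity→Cost and equate their Cost entries.
Rows 1 and 2 agree on PartNo, Cost; apply PartNo, Cost→PName, SCity and equate their PName, SCity entries.
Row 3 is now all distinguished symbols — the join is lossless.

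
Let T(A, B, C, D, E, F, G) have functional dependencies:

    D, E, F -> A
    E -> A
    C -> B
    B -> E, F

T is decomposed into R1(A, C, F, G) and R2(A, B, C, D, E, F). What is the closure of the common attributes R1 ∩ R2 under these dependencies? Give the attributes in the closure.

R1 ∩ R2 = {A, C, F}.
C → B applies, adding B
B → E, F applies, adding E
Closure: {A, B, C, E, F}.

A, B, C, E, F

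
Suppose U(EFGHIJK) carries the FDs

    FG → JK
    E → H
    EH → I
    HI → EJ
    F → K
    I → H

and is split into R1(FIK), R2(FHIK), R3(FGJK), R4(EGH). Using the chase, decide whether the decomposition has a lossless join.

No

Chase test. Columns are EFGHIJK; row i has aⱼ where attribute j ∈ Ri, else bᵢⱼ.
Initial tableau (one row per fragment):
  row 1: b11 a2 b13 b14 a5 b16 a7
  row 2: b21 a2 b23 a4 a5 b26 a7
  row 3: b31 a2 a3 b34 b35 a6 a7
  row 4: a1 b42 a3 a4 b45 b46 b47
Rows 1 and 2 agree on I; apply I→H and equate their H entries.
Rows 1 and 2 agree on HI; apply HI→EJ and equate their EJ entries.
No row becomes fully distinguished — the join is lossy.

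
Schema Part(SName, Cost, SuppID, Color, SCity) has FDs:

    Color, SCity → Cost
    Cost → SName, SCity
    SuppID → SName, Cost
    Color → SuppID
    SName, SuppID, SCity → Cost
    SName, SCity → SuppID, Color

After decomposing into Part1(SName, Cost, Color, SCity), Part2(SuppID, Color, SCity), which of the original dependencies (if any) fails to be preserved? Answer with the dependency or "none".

none

Color, SCity → Cost lies within Part1.
Cost → SName, SCity lies within Part1.
SuppID → SName, Cost: restricted closure across fragments reaches SName, Cost.
Color → SuppID lies within Part2.
SName, SuppID, SCity → Cost: restricted closure across fragments reaches Cost.
SName, SCity → SuppID, Color: restricted closure across fragments reaches SuppID, Color.
Every dependency is enforceable on the fragments, so the decomposition is dependency-preserving.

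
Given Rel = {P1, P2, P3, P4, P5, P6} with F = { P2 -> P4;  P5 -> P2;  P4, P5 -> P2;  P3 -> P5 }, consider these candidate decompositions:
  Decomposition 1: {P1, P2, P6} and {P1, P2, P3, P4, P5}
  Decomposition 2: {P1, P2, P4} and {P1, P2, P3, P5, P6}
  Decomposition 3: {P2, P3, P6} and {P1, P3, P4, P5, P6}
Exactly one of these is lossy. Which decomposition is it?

Decomposition 1: common = {P1, P2}, closure = {P1, P2, P4} → lossy.
Decomposition 2: common = {P1, P2}, closure = {P1, P2, P4} → lossless.
Decomposition 3: common = {P3, P6}, closure = {P2, P3, P4, P5, P6} → lossless.

Decomposition 1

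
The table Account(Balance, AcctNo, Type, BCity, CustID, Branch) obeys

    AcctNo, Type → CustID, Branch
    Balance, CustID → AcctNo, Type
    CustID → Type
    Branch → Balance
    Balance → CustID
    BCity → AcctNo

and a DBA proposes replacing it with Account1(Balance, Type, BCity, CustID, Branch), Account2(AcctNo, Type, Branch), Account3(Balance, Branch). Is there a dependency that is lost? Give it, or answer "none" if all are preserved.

Check BCity → AcctNo: no single fragment contains all of {AcctNo, BCity}, and the restricted closure of {BCity} across the fragments never reaches {AcctNo}.
AcctNo, Type → CustID, Branch is preserved.
Balance, CustID → AcctNo, Type is preserved.
CustID → Type is preserved.
Branch → Balance is preserved.
Balance → CustID is preserved.

BCity → AcctNo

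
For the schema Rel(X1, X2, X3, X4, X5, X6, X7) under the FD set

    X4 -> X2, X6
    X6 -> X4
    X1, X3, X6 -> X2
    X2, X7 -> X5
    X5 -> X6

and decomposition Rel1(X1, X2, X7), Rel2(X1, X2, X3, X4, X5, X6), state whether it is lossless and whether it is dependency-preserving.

Lossless test: (X1, X2)⁺ = {X1, X2}, which is a superkey of neither fragment — lossy.
Dependency preservation: the restricted closure of {X2, X7} across the fragments never reaches {X5}, so X2, X7 → X5 cannot be enforced without a join — not preserved.

lossy and not dependency-preserving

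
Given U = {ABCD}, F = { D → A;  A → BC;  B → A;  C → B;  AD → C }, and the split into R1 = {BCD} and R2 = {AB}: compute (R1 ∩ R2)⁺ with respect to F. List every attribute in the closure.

ABC

R1 ∩ R2 = {B}.
B → A applies, adding A
A → BC applies, adding C
Closure: {ABC}.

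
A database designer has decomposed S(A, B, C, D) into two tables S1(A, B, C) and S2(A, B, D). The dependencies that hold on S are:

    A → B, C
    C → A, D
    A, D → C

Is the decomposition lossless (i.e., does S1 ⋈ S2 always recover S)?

Common attributes: S1 ∩ S2 = {A, B}.
Closure of {A, B}: A → B, C applies, adding C; C → A, D applies, adding D. So (A, B)⁺ = {A, B, C, D}.
This closure contains every attribute of S1, so S1 ∩ S2 → S1. The join is lossless.

Yes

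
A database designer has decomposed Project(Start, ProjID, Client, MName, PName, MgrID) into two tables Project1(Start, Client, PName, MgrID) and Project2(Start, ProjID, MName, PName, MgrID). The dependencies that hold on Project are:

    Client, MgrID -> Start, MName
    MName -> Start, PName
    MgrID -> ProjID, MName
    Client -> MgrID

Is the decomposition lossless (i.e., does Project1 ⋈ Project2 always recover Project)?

Common attributes: Project1 ∩ Project2 = {Start, PName, MgrID}.
Closure of {Start, PName, MgrID}: MgrID → ProjID, MName applies, adding ProjID, MName. So (Start, PName, MgrID)⁺ = {Start, ProjID, MName, PName, MgrID}.
This closure contains every attribute of Project2, so Project1 ∩ Project2 → Project2. The join is lossless.

Yes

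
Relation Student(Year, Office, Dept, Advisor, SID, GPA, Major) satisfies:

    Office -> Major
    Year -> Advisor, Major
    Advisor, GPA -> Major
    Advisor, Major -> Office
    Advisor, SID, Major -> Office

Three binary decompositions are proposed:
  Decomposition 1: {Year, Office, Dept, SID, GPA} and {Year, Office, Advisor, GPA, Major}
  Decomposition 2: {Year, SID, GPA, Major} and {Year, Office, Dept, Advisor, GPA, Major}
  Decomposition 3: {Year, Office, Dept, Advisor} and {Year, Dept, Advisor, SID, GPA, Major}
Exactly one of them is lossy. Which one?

Decomposition 2

Decomposition 1: common = {Year, Office, GPA}, closure = {Year, Office, Advisor, GPA, Major} → lossless.
Decomposition 2: common = {Year, GPA, Major}, closure = {Year, Office, Advisor, GPA, Major} → lossy.
Decomposition 3: common = {Year, Dept, Advisor}, closure = {Year, Office, Dept, Advisor, Major} → lossless.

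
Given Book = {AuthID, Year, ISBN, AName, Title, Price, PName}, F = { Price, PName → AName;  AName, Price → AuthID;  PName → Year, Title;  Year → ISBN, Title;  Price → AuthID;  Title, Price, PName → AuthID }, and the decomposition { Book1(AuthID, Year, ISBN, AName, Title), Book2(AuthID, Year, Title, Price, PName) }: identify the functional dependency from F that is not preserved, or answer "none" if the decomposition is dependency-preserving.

Price, PName → AName

Check Price, PName → AName: no single fragment contains all of {AName, Price, PName}, and the restricted closure of {Price, PName} across the fragments never reaches {AName}.
AName, Price → AuthID is preserved.
PName → Year, Title is preserved.
Year → ISBN, Title is preserved.
Price → AuthID is preserved.
Title, Price, PName → AuthID is preserved.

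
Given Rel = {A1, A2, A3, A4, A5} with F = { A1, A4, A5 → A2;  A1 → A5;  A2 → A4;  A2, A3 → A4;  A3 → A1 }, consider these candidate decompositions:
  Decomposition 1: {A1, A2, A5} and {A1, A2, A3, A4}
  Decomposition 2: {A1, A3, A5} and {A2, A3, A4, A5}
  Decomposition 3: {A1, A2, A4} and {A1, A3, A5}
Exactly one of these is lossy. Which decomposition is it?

Decomposition 3

Decomposition 1: common = {A1, A2}, closure = {A1, A2, A4, A5} → lossless.
Decomposition 2: common = {A3, A5}, closure = {A1, A3, A5} → lossless.
Decomposition 3: common = {A1}, closure = {A1, A5} → lossy.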